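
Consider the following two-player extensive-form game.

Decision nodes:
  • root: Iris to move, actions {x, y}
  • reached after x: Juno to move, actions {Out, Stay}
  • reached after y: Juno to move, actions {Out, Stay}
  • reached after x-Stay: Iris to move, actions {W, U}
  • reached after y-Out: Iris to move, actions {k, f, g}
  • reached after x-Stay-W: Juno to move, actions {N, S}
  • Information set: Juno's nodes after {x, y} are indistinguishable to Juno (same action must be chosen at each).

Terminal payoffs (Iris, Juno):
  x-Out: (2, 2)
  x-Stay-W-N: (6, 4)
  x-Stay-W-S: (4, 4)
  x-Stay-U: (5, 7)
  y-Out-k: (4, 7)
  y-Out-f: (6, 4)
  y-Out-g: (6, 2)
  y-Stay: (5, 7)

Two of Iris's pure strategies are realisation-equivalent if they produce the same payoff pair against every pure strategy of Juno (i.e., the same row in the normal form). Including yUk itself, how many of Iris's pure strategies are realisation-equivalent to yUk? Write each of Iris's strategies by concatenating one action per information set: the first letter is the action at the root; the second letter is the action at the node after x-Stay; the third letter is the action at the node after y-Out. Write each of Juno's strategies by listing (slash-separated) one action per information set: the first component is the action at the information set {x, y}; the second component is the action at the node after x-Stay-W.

2

Row for yUk (columns Out/N, Out/S, Stay/N, Stay/S): (4,7) (4,7) (5,7) (5,7).
Under yUk, Iris's choice at the node after x-Stay can never be reached regardless of what Juno does, so varying those choices leaves every outcome unchanged.
Holding the reachable choices fixed and varying the unreachable one freely already gives 2 equivalent strategies.
No other strategy reproduces this row, so those 2 are the full class: yWk, yUk.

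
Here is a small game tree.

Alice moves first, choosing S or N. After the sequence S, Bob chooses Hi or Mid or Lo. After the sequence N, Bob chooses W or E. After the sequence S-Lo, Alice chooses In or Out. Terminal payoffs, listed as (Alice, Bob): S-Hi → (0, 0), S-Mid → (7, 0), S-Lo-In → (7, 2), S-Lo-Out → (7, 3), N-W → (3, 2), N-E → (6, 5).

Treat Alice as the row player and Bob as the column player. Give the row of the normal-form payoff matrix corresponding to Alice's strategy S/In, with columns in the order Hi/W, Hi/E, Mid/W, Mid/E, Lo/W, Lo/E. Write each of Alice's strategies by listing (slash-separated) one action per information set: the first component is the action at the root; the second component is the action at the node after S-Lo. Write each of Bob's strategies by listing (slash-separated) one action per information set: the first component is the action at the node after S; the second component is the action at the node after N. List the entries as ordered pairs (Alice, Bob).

vs Hi/W: Alice plays S → Bob plays Hi at [S] → (0, 0)
vs Hi/E: Alice plays S → Bob plays Hi at [S] → (0, 0)
vs Mid/W: Alice plays S → Bob plays Mid at [S] → (7, 0)
vs Mid/E: Alice plays S → Bob plays Mid at [S] → (7, 0)
vs Lo/W: Alice plays S → Bob plays Lo at [S] → Alice plays In at [S-Lo] → (7, 2)
vs Lo/E: Alice plays S → Bob plays Lo at [S] → Alice plays In at [S-Lo] → (7, 2)

(0,0) (0,0) (7,0) (7,0) (7,2) (7,2)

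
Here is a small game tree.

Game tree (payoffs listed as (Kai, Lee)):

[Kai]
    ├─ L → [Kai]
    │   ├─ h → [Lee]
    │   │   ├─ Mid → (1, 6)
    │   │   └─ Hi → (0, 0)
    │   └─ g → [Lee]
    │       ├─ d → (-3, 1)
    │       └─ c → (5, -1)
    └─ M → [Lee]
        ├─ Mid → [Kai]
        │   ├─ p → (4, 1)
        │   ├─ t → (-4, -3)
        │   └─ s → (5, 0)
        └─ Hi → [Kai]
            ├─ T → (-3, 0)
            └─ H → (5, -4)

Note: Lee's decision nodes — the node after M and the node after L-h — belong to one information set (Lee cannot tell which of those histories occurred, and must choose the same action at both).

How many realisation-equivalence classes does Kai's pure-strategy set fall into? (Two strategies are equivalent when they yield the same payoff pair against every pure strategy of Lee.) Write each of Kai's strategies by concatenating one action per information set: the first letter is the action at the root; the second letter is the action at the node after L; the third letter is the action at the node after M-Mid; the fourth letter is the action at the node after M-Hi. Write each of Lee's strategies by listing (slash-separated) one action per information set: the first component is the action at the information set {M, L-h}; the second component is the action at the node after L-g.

Kai has 24 pure strategies: LhpT, LhpH, LhtT, LhtH, LhsT, LhsH, LgpT, LgpH, LgtT, LgtH, LgsT, LgsH, MhpT, MhpH, MhtT, MhtH, MhsT, MhsH, MgpT, MgpH, MgtT, MgtH, MgsT, MgsH. Columns: Mid/d, Mid/c, Hi/d, Hi/c.
{LhpT, LhpH, LhtT, LhtH, LhsT, LhsH} → row (1,6) (1,6) (0,0) (0,0)
{LgpT, LgpH, LgtT, LgtH, LgsT, LgsH} → row (-3,1) (5,-1) (-3,1) (5,-1)
{MhpT, MgpT} → row (4,1) (4,1) (-3,0) (-3,0)
{MhpH, MgpH} → row (4,1) (4,1) (5,-4) (5,-4)
{MhtT, MgtT} → row (-4,-3) (-4,-3) (-3,0) (-3,0)
{MhtH, MgtH} → row (-4,-3) (-4,-3) (5,-4) (5,-4)
{MhsT, MgsT} → row (5,0) (5,0) (-3,0) (-3,0)
{MhsH, MgsH} → row (5,0) (5,0) (5,-4) (5,-4)
That's 8 distinct rows out of 24 strategies.

8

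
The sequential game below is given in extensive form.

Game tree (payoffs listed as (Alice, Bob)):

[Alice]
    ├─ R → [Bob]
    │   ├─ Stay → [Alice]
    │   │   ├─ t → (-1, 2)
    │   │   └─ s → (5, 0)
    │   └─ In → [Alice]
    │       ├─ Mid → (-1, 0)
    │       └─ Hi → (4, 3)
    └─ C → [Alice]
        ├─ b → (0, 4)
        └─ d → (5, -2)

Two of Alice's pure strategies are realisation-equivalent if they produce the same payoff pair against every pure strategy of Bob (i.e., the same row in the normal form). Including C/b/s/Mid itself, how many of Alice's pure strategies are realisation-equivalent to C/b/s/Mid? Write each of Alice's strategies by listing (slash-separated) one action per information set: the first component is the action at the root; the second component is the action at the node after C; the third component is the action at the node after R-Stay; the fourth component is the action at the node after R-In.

Row for C/b/s/Mid (columns Stay, In): (0,4) (0,4).
Under C/b/s/Mid, Alice's choice at the node after R-Stay and at the node after R-In can never be reached regardless of what Bob does, so varying those choices leaves every outcome unchanged.
Holding the reachable choices fixed and varying the unreachable ones freely already gives 2 × 2 = 4 equivalent strategies.
No other strategy reproduces this row, so those 4 are the full class: C/b/t/Mid, C/b/t/Hi, C/b/s/Mid, C/b/s/Hi.

4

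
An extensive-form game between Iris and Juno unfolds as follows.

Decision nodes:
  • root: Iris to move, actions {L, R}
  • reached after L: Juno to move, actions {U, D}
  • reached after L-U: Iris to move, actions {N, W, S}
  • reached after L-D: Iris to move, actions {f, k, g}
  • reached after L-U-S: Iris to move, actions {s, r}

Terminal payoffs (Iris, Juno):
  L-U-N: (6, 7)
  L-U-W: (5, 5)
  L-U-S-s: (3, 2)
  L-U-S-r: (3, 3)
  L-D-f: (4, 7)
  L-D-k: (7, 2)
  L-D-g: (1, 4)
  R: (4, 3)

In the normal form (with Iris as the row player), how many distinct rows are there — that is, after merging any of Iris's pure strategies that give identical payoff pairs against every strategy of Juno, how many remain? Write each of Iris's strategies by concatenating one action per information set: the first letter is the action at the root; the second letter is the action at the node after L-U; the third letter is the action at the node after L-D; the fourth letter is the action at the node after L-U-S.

Iris has 36 pure strategies: LNfs, LNfr, LNks, LNkr, LNgs, LNgr, LWfs, LWfr, LWks, LWkr, LWgs, LWgr, LSfs, LSfr, LSks, LSkr, LSgs, LSgr, RNfs, RNfr, RNks, RNkr, RNgs, RNgr, RWfs, RWfr, RWks, RWkr, RWgs, RWgr, RSfs, RSfr, RSks, RSkr, RSgs, RSgr. Columns: U, D.
{LNfs, LNfr} → row (6,7) (4,7)
{LNks, LNkr} → row (6,7) (7,2)
{LNgs, LNgr} → row (6,7) (1,4)
{LWfs, LWfr} → row (5,5) (4,7)
{LWks, LWkr} → row (5,5) (7,2)
{LWgs, LWgr} → row (5,5) (1,4)
{LSfs} → row (3,2) (4,7)
{LSfr} → row (3,3) (4,7)
{LSks} → row (3,2) (7,2)
{LSkr} → row (3,3) (7,2)
{LSgs} → row (3,2) (1,4)
{LSgr} → row (3,3) (1,4)
{RNfs, RNfr, RNks, RNkr, RNgs, RNgr, RWfs, RWfr, RWks, RWkr, RWgs, RWgr, RSfs, RSfr, RSks, RSkr, RSgs, RSgr} → row (4,3) (4,3)
That's 13 distinct rows out of 36 strategies.

13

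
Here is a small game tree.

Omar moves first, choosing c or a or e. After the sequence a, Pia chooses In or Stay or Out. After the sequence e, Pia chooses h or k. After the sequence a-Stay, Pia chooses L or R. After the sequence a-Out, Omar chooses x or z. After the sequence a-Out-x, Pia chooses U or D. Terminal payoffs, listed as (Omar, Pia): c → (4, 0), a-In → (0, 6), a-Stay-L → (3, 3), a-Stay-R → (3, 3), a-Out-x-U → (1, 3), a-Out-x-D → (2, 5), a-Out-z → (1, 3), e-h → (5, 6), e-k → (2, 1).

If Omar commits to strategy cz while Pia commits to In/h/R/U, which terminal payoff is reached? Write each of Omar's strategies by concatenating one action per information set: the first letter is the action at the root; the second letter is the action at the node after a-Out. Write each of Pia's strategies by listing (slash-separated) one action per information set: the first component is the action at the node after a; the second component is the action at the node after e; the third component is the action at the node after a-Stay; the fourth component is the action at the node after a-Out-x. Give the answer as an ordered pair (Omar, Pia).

Trace the play path from the root:
  Omar plays c
→ terminal payoff (4, 0).
(Omar's choice at the node after a-Out is never reached on this path, so it doesn't affect the outcome.)

(4, 0)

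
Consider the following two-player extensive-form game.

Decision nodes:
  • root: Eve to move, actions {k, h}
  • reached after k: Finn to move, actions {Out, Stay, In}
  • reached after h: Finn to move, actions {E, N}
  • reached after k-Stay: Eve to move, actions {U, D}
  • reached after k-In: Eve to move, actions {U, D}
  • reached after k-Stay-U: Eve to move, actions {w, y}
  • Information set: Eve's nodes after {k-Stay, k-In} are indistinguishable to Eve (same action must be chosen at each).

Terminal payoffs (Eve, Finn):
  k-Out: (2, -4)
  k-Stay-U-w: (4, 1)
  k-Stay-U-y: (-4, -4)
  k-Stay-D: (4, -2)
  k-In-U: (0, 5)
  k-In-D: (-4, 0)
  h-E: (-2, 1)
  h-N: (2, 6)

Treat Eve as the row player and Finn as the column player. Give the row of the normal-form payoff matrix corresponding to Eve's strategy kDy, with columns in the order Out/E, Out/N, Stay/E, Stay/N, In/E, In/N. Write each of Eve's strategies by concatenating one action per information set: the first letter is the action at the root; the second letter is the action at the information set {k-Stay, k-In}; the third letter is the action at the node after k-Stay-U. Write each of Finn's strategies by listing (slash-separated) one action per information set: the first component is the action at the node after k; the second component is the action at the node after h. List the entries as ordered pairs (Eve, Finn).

vs Out/E: Eve plays k → Finn plays Out at [k] → (2, -4)
vs Out/N: Eve plays k → Finn plays Out at [k] → (2, -4)
vs Stay/E: Eve plays k → Finn plays Stay at [k] → Eve plays D at [k-Stay] → (4, -2)
vs Stay/N: Eve plays k → Finn plays Stay at [k] → Eve plays D at [k-Stay] → (4, -2)
vs In/E: Eve plays k → Finn plays In at [k] → Eve plays D at [k-In] → (-4, 0)
vs In/N: Eve plays k → Finn plays In at [k] → Eve plays D at [k-In] → (-4, 0)

(2,-4) (2,-4) (4,-2) (4,-2) (-4,0) (-4,0)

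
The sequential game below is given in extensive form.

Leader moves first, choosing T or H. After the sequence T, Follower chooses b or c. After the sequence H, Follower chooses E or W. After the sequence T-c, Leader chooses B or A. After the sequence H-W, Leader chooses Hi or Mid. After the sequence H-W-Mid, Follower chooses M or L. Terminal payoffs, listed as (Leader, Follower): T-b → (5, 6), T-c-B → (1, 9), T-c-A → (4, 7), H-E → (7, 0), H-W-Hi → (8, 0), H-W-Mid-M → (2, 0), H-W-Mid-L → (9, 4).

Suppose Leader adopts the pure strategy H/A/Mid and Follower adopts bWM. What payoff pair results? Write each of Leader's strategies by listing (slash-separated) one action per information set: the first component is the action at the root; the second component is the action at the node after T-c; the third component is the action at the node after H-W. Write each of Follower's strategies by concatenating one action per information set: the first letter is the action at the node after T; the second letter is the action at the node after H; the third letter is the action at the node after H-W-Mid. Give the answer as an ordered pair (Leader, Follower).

Trace the play path from the root:
  Leader plays H
  Follower plays W at [H]
  Leader plays Mid at [H-W]
  Follower plays M at [H-W-Mid]
→ terminal payoff (2, 0).
(Leader's choice at the node after T-c is never reached on this path, so it doesn't affect the outcome.)

(2, 0)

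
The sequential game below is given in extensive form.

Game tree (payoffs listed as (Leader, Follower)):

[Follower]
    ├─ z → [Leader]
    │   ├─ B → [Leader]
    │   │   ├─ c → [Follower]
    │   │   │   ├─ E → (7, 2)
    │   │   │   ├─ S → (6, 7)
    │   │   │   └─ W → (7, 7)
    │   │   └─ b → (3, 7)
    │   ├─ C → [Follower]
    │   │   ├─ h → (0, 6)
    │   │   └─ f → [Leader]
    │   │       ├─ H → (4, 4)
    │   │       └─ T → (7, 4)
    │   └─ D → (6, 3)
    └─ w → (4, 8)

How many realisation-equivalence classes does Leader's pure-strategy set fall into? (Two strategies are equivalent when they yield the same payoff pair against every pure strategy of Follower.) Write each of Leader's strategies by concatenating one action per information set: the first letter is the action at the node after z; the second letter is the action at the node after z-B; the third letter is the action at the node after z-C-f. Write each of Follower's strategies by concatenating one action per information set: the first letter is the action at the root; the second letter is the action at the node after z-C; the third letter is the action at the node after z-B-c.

Leader has 12 pure strategies: BcH, BcT, BbH, BbT, CcH, CcT, CbH, CbT, DcH, DcT, DbH, DbT. Columns: zhE, zhS, zhW, zfE, zfS, zfW, whE, whS, whW, wfE, wfS, wfW.
{BcH, BcT} → row (7,2) (6,7) (7,7) (7,2) (6,7) (7,7) (4,8) (4,8) (4,8) (4,8) (4,8) (4,8)
{BbH, BbT} → row (3,7) (3,7) (3,7) (3,7) (3,7) (3,7) (4,8) (4,8) (4,8) (4,8) (4,8) (4,8)
{CcH, CbH} → row (0,6) (0,6) (0,6) (4,4) (4,4) (4,4) (4,8) (4,8) (4,8) (4,8) (4,8) (4,8)
{CcT, CbT} → row (0,6) (0,6) (0,6) (7,4) (7,4) (7,4) (4,8) (4,8) (4,8) (4,8) (4,8) (4,8)
{DcH, DcT, DbH, DbT} → row (6,3) (6,3) (6,3) (6,3) (6,3) (6,3) (4,8) (4,8) (4,8) (4,8) (4,8) (4,8)
That's 5 distinct rows out of 12 strategies.

5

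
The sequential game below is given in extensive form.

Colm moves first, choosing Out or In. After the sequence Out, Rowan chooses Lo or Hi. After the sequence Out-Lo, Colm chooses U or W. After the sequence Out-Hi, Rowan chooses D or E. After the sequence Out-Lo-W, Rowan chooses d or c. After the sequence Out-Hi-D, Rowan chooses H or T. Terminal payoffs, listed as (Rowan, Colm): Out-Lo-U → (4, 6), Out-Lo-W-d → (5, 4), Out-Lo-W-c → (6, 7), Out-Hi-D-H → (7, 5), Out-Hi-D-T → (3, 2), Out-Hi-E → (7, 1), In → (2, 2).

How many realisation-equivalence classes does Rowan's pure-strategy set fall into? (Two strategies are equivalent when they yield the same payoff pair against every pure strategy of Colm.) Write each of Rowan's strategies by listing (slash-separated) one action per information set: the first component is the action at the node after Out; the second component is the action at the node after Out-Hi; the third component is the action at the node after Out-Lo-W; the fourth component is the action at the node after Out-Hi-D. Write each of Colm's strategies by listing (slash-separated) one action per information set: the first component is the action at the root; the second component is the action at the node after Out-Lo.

5

Rowan has 16 pure strategies: Lo/D/d/H, Lo/D/d/T, Lo/D/c/H, Lo/D/c/T, Lo/E/d/H, Lo/E/d/T, Lo/E/c/H, Lo/E/c/T, Hi/D/d/H, Hi/D/d/T, Hi/D/c/H, Hi/D/c/T, Hi/E/d/H, Hi/E/d/T, Hi/E/c/H, Hi/E/c/T. Columns: Out/U, Out/W, In/U, In/W.
{Lo/D/d/H, Lo/D/d/T, Lo/E/d/H, Lo/E/d/T} → row (4,6) (5,4) (2,2) (2,2)
{Lo/D/c/H, Lo/D/c/T, Lo/E/c/H, Lo/E/c/T} → row (4,6) (6,7) (2,2) (2,2)
{Hi/D/d/H, Hi/D/c/H} → row (7,5) (7,5) (2,2) (2,2)
{Hi/D/d/T, Hi/D/c/T} → row (3,2) (3,2) (2,2) (2,2)
{Hi/E/d/H, Hi/E/d/T, Hi/E/c/H, Hi/E/c/T} → row (7,1) (7,1) (2,2) (2,2)
That's 5 distinct rows out of 16 strategies.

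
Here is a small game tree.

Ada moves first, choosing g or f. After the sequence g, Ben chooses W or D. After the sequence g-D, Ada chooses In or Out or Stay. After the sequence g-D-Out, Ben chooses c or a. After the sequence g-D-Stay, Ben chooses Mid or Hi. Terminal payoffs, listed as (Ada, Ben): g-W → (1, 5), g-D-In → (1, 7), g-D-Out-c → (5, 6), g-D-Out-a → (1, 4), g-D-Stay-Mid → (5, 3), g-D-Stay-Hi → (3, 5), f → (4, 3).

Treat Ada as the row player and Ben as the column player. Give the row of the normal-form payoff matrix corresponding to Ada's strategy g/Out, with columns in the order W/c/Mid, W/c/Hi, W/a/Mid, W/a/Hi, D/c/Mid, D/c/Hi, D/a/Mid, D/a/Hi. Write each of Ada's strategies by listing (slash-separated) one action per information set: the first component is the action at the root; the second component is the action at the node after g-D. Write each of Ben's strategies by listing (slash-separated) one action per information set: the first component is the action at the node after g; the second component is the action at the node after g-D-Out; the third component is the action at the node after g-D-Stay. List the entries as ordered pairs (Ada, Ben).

(1,5) (1,5) (1,5) (1,5) (5,6) (5,6) (1,4) (1,4)

vs W/c/Mid: Ada plays g → Ben plays W at [g] → (1, 5)
vs W/c/Hi: Ada plays g → Ben plays W at [g] → (1, 5)
vs W/a/Mid: Ada plays g → Ben plays W at [g] → (1, 5)
vs W/a/Hi: Ada plays g → Ben plays W at [g] → (1, 5)
vs D/c/Mid: Ada plays g → Ben plays D at [g] → Ada plays Out at [g-D] → Ben plays c at [g-D-Out] → (5, 6)
vs D/c/Hi: Ada plays g → Ben plays D at [g] → Ada plays Out at [g-D] → Ben plays c at [g-D-Out] → (5, 6)
vs D/a/Mid: Ada plays g → Ben plays D at [g] → Ada plays Out at [g-D] → Ben plays a at [g-D-Out] → (1, 4)
vs D/a/Hi: Ada plays g → Ben plays D at [g] → Ada plays Out at [g-D] → Ben plays a at [g-D-Out] → (1, 4)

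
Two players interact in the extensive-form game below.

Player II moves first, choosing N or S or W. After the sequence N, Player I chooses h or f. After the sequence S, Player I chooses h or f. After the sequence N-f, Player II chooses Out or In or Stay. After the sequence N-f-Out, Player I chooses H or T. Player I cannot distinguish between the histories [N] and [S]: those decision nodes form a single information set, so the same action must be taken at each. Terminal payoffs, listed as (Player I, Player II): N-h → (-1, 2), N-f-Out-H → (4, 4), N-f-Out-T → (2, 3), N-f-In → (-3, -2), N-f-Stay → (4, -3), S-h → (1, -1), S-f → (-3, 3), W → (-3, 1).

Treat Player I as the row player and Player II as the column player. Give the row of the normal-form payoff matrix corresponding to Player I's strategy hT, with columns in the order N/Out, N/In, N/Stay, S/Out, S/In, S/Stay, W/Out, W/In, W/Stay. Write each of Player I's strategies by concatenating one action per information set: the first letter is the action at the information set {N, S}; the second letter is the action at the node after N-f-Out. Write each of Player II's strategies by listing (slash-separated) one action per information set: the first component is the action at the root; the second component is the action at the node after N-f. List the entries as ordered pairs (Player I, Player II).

(-1,2) (-1,2) (-1,2) (1,-1) (1,-1) (1,-1) (-3,1) (-3,1) (-3,1)

vs N/Out: Player II plays N → Player I plays h at [N] → (-1, 2)
vs N/In: Player II plays N → Player I plays h at [N] → (-1, 2)
vs N/Stay: Player II plays N → Player I plays h at [N] → (-1, 2)
vs S/Out: Player II plays S → Player I plays h at [S] → (1, -1)
vs S/In: Player II plays S → Player I plays h at [S] → (1, -1)
vs S/Stay: Player II plays S → Player I plays h at [S] → (1, -1)
vs W/Out: Player II plays W → (-3, 1)
vs W/In: Player II plays W → (-3, 1)
vs W/Stay: Player II plays W → (-3, 1)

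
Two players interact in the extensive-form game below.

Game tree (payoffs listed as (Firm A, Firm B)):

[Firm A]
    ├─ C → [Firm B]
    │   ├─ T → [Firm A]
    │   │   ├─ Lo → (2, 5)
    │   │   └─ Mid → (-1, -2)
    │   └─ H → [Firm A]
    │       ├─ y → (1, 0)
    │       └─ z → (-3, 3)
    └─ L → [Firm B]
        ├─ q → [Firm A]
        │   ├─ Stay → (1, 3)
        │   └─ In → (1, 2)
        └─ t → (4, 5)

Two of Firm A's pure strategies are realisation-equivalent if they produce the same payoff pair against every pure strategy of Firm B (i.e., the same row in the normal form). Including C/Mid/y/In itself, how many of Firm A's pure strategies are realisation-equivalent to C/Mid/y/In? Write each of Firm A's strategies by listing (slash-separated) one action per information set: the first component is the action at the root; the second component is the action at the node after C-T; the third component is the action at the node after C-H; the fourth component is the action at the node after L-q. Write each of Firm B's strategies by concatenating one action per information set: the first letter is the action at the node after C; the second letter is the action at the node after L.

2

Row for C/Mid/y/In (columns Tq, Tt, Hq, Ht): (-1,-2) (-1,-2) (1,0) (1,0).
Under C/Mid/y/In, Firm A's choice at the node after L-q can never be reached regardless of what Firm B does, so varying those choices leaves every outcome unchanged.
Holding the reachable choices fixed and varying the unreachable one freely already gives 2 equivalent strategies.
No other strategy reproduces this row, so those 2 are the full class: C/Mid/y/Stay, C/Mid/y/In.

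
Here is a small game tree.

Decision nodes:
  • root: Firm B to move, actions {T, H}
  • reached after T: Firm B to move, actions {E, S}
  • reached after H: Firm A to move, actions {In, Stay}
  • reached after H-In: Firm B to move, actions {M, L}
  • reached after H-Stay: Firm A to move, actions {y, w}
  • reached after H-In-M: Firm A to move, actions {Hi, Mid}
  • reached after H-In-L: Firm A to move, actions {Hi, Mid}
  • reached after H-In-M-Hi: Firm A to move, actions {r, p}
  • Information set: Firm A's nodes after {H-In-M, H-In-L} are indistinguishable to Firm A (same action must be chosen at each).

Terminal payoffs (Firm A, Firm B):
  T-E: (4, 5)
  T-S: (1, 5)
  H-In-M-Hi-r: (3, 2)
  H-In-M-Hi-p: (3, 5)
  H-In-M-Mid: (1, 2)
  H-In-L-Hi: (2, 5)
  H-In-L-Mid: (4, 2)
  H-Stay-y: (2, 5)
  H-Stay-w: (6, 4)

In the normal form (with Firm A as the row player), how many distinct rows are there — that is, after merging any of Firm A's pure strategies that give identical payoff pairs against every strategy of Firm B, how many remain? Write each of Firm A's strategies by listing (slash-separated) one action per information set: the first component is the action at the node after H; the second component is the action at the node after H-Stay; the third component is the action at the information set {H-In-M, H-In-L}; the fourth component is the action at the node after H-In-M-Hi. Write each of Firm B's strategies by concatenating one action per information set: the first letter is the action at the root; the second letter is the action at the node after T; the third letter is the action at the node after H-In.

Firm A has 16 pure strategies: In/y/Hi/r, In/y/Hi/p, In/y/Mid/r, In/y/Mid/p, In/w/Hi/r, In/w/Hi/p, In/w/Mid/r, In/w/Mid/p, Stay/y/Hi/r, Stay/y/Hi/p, Stay/y/Mid/r, Stay/y/Mid/p, Stay/w/Hi/r, Stay/w/Hi/p, Stay/w/Mid/r, Stay/w/Mid/p. Columns: TEM, TEL, TSM, TSL, HEM, HEL, HSM, HSL.
{In/y/Hi/r, In/w/Hi/r} → row (4,5) (4,5) (1,5) (1,5) (3,2) (2,5) (3,2) (2,5)
{In/y/Hi/p, In/w/Hi/p} → row (4,5) (4,5) (1,5) (1,5) (3,5) (2,5) (3,5) (2,5)
{In/y/Mid/r, In/y/Mid/p, In/w/Mid/r, In/w/Mid/p} → row (4,5) (4,5) (1,5) (1,5) (1,2) (4,2) (1,2) (4,2)
{Stay/y/Hi/r, Stay/y/Hi/p, Stay/y/Mid/r, Stay/y/Mid/p} → row (4,5) (4,5) (1,5) (1,5) (2,5) (2,5) (2,5) (2,5)
{Stay/w/Hi/r, Stay/w/Hi/p, Stay/w/Mid/r, Stay/w/Mid/p} → row (4,5) (4,5) (1,5) (1,5) (6,4) (6,4) (6,4) (6,4)
That's 5 distinct rows out of 16 strategies.

5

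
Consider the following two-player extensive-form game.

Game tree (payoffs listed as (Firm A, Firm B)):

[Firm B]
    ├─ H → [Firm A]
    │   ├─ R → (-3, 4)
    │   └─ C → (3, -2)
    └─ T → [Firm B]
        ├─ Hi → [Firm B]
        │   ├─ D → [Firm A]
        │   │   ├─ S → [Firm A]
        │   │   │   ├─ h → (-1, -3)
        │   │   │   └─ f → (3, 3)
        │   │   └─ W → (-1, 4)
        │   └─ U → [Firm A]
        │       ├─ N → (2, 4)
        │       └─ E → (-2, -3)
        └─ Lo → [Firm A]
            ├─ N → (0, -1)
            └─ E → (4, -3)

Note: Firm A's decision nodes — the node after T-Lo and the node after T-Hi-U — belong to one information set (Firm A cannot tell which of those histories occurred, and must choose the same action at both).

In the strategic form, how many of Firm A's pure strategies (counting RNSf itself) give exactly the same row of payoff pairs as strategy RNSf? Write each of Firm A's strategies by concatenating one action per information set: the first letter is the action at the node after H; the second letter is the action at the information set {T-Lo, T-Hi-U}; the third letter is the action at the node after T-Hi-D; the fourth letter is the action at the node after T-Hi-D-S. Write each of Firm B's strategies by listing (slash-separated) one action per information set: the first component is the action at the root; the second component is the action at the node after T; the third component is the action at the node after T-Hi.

1

Row for RNSf (columns H/Hi/D, H/Hi/U, H/Lo/D, H/Lo/U, T/Hi/D, T/Hi/U, T/Lo/D, T/Lo/U): (-3,4) (-3,4) (-3,4) (-3,4) (3,3) (2,4) (0,-1) (0,-1).
Every one of Firm A's information sets is on the play path for some reply by Firm B when Firm A follows RNSf.
Changing the action at any of them therefore changes at least one column, so only RNSf itself gives this row.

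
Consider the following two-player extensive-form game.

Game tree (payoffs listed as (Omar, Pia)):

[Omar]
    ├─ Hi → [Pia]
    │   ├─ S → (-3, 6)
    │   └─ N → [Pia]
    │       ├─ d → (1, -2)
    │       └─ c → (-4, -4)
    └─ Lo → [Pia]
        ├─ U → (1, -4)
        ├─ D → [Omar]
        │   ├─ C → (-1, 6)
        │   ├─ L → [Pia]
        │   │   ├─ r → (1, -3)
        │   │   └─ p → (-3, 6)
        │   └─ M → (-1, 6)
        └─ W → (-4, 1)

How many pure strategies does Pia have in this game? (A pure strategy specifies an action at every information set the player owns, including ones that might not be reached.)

24

Pia owns the node after Hi with actions {S, N} — two choices.
Pia owns the node after Lo with actions {U, D, W} — three choices.
Pia owns the node after Hi-N with actions {d, c} — two choices.
Pia owns the node after Lo-D-L with actions {r, p} — two choices.
A pure strategy fixes one action at each information set independently, so the count is the product 2 × 3 × 2 × 2 = 24.
(For reference, Omar has 6 pure strategies, giving a 24×6 normal-form matrix.)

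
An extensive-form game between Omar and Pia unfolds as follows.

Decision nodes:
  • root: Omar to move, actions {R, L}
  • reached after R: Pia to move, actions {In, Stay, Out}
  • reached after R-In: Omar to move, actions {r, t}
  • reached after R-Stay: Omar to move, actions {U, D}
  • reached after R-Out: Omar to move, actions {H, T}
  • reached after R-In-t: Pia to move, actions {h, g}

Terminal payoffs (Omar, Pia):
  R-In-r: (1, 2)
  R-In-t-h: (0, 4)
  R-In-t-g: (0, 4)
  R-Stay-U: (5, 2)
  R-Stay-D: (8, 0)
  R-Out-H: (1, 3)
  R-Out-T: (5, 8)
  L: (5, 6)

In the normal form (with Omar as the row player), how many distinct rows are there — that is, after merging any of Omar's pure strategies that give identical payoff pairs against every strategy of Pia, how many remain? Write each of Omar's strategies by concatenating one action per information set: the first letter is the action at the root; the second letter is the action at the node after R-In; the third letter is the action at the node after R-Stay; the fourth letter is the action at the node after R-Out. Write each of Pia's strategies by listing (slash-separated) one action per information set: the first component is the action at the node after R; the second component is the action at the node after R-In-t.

9

Omar has 16 pure strategies: RrUH, RrUT, RrDH, RrDT, RtUH, RtUT, RtDH, RtDT, LrUH, LrUT, LrDH, LrDT, LtUH, LtUT, LtDH, LtDT. Columns: In/h, In/g, Stay/h, Stay/g, Out/h, Out/g.
{RrUH} → row (1,2) (1,2) (5,2) (5,2) (1,3) (1,3)
{RrUT} → row (1,2) (1,2) (5,2) (5,2) (5,8) (5,8)
{RrDH} → row (1,2) (1,2) (8,0) (8,0) (1,3) (1,3)
{RrDT} → row (1,2) (1,2) (8,0) (8,0) (5,8) (5,8)
{RtUH} → row (0,4) (0,4) (5,2) (5,2) (1,3) (1,3)
{RtUT} → row (0,4) (0,4) (5,2) (5,2) (5,8) (5,8)
{RtDH} → row (0,4) (0,4) (8,0) (8,0) (1,3) (1,3)
{RtDT} → row (0,4) (0,4) (8,0) (8,0) (5,8) (5,8)
{LrUH, LrUT, LrDH, LrDT, LtUH, LtUT, LtDH, LtDT} → row (5,6) (5,6) (5,6) (5,6) (5,6) (5,6)
That's 9 distinct rows out of 16 strategies.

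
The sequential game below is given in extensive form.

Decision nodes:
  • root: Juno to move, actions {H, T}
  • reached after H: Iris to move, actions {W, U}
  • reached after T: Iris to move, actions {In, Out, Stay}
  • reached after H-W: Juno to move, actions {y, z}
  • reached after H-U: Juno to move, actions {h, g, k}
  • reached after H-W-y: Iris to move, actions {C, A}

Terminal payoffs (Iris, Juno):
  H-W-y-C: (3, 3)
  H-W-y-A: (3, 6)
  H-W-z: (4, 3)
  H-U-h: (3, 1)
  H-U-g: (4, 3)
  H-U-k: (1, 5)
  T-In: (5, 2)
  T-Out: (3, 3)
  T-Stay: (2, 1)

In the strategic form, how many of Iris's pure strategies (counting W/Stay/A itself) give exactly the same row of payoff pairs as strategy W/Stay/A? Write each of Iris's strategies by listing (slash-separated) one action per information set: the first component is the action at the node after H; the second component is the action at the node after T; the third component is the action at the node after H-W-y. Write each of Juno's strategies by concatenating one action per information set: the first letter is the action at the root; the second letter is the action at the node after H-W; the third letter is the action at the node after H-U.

Row for W/Stay/A (columns Hyh, Hyg, Hyk, Hzh, Hzg, Hzk, Tyh, Tyg, Tyk, Tzh, Tzg, Tzk): (3,6) (3,6) (3,6) (4,3) (4,3) (4,3) (2,1) (2,1) (2,1) (2,1) (2,1) (2,1).
Every one of Iris's information sets is on the play path for some reply by Juno when Iris follows W/Stay/A.
Changing the action at any of them therefore changes at least one column, so only W/Stay/A itself gives this row.

1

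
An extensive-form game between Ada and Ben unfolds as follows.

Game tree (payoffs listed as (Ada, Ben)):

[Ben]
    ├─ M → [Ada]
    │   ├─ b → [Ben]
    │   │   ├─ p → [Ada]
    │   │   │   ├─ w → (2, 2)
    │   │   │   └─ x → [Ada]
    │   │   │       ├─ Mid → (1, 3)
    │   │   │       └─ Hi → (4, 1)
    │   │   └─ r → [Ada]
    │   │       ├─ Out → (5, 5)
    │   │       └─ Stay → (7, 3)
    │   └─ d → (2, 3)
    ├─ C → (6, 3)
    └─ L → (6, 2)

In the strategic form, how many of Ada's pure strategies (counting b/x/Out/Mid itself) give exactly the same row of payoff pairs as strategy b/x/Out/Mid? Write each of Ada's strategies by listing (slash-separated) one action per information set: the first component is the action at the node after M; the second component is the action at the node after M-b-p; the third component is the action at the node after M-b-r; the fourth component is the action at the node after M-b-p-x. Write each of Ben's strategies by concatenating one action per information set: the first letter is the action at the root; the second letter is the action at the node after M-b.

1

Row for b/x/Out/Mid (columns Mp, Mr, Cp, Cr, Lp, Lr): (1,3) (5,5) (6,3) (6,3) (6,2) (6,2).
Every one of Ada's information sets is on the play path for some reply by Ben when Ada follows b/x/Out/Mid.
Changing the action at any of them therefore changes at least one column, so only b/x/Out/Mid itself gives this row.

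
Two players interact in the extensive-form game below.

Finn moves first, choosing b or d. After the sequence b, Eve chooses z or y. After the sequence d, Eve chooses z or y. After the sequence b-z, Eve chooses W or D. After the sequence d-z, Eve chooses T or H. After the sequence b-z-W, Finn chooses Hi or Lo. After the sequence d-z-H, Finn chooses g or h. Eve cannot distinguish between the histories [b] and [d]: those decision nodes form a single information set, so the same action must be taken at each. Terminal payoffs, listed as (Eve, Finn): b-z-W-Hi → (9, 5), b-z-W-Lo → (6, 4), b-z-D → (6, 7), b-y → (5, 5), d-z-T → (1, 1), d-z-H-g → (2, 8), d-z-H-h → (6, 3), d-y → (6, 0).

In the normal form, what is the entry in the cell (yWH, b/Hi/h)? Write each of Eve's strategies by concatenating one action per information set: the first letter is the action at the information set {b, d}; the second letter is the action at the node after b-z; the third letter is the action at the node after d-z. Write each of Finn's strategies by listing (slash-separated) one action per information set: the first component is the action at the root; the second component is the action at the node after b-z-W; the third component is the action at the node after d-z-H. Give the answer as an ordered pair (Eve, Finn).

Trace the play path from the root:
  Finn plays b
  Eve plays y at [b]
→ terminal payoff (5, 5).
(Eve's choice at the node after b-z is never reached on this path, so it doesn't affect the outcome.)

(5, 5)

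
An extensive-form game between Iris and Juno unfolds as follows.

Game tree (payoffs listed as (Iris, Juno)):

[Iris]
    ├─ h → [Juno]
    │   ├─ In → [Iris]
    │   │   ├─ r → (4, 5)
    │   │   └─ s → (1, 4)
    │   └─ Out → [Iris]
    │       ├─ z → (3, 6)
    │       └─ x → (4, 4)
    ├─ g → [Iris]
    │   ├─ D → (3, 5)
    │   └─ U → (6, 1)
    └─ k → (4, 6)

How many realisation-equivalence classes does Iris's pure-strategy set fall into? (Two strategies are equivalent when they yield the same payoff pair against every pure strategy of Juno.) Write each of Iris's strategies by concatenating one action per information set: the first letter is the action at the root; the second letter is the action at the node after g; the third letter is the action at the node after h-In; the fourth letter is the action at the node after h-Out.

Iris has 24 pure strategies: hDrz, hDrx, hDsz, hDsx, hUrz, hUrx, hUsz, hUsx, gDrz, gDrx, gDsz, gDsx, gUrz, gUrx, gUsz, gUsx, kDrz, kDrx, kDsz, kDsx, kUrz, kUrx, kUsz, kUsx. Columns: In, Out.
{hDrz, hUrz} → row (4,5) (3,6)
{hDrx, hUrx} → row (4,5) (4,4)
{hDsz, hUsz} → row (1,4) (3,6)
{hDsx, hUsx} → row (1,4) (4,4)
{gDrz, gDrx, gDsz, gDsx} → row (3,5) (3,5)
{gUrz, gUrx, gUsz, gUsx} → row (6,1) (6,1)
{kDrz, kDrx, kDsz, kDsx, kUrz, kUrx, kUsz, kUsx} → row (4,6) (4,6)
That's 7 distinct rows out of 24 strategies.

7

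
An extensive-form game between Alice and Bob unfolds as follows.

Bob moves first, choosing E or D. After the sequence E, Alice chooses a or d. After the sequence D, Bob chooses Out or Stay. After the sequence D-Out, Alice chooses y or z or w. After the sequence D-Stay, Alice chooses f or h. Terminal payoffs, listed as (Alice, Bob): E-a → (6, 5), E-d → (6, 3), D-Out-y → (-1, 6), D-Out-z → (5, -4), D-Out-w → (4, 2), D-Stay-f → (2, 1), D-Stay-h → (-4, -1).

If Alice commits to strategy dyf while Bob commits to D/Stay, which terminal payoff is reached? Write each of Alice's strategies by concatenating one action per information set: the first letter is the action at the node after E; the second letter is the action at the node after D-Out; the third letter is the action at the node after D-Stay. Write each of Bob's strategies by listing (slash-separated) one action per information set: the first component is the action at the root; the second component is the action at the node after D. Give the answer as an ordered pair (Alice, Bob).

(2, 1)

Trace the play path from the root:
  Bob plays D
  Bob plays Stay at [D]
  Alice plays f at [D-Stay]
→ terminal payoff (2, 1).
(Alice's choice at the node after E is never reached on this path, so it doesn't affect the outcome.)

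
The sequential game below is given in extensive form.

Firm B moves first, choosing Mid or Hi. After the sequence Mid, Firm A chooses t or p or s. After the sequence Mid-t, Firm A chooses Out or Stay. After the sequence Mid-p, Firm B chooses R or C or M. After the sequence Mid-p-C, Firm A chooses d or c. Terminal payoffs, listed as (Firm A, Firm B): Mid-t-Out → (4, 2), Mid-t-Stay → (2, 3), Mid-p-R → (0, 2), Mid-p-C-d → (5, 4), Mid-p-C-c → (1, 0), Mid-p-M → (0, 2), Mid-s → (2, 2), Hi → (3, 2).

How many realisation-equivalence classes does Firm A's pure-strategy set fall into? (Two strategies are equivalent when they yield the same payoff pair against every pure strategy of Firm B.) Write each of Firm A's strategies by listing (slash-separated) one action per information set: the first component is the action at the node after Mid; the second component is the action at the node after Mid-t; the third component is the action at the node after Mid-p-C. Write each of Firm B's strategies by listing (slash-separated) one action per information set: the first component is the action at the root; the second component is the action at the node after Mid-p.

Firm A has 12 pure strategies: t/Out/d, t/Out/c, t/Stay/d, t/Stay/c, p/Out/d, p/Out/c, p/Stay/d, p/Stay/c, s/Out/d, s/Out/c, s/Stay/d, s/Stay/c. Columns: Mid/R, Mid/C, Mid/M, Hi/R, Hi/C, Hi/M.
{t/Out/d, t/Out/c} → row (4,2) (4,2) (4,2) (3,2) (3,2) (3,2)
{t/Stay/d, t/Stay/c} → row (2,3) (2,3) (2,3) (3,2) (3,2) (3,2)
{p/Out/d, p/Stay/d} → row (0,2) (5,4) (0,2) (3,2) (3,2) (3,2)
{p/Out/c, p/Stay/c} → row (0,2) (1,0) (0,2) (3,2) (3,2) (3,2)
{s/Out/d, s/Out/c, s/Stay/d, s/Stay/c} → row (2,2) (2,2) (2,2) (3,2) (3,2) (3,2)
That's 5 distinct rows out of 12 strategies.

5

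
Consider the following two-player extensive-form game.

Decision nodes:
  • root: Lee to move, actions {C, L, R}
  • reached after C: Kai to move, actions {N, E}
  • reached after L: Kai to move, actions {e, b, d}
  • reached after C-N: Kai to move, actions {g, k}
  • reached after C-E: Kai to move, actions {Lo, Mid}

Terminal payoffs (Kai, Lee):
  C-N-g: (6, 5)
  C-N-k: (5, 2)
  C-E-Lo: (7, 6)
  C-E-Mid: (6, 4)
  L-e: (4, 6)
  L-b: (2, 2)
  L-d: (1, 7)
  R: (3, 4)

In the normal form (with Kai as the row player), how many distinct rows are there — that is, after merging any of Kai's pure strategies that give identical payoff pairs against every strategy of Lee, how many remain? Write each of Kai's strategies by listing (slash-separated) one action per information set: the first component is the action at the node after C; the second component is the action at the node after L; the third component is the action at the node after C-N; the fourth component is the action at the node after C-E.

Kai has 24 pure strategies: N/e/g/Lo, N/e/g/Mid, N/e/k/Lo, N/e/k/Mid, N/b/g/Lo, N/b/g/Mid, N/b/k/Lo, N/b/k/Mid, N/d/g/Lo, N/d/g/Mid, N/d/k/Lo, N/d/k/Mid, E/e/g/Lo, E/e/g/Mid, E/e/k/Lo, E/e/k/Mid, E/b/g/Lo, E/b/g/Mid, E/b/k/Lo, E/b/k/Mid, E/d/g/Lo, E/d/g/Mid, E/d/k/Lo, E/d/k/Mid. Columns: C, L, R.
{N/e/g/Lo, N/e/g/Mid} → row (6,5) (4,6) (3,4)
{N/e/k/Lo, N/e/k/Mid} → row (5,2) (4,6) (3,4)
{N/b/g/Lo, N/b/g/Mid} → row (6,5) (2,2) (3,4)
{N/b/k/Lo, N/b/k/Mid} → row (5,2) (2,2) (3,4)
{N/d/g/Lo, N/d/g/Mid} → row (6,5) (1,7) (3,4)
{N/d/k/Lo, N/d/k/Mid} → row (5,2) (1,7) (3,4)
{E/e/g/Lo, E/e/k/Lo} → row (7,6) (4,6) (3,4)
{E/e/g/Mid, E/e/k/Mid} → row (6,4) (4,6) (3,4)
{E/b/g/Lo, E/b/k/Lo} → row (7,6) (2,2) (3,4)
{E/b/g/Mid, E/b/k/Mid} → row (6,4) (2,2) (3,4)
{E/d/g/Lo, E/d/k/Lo} → row (7,6) (1,7) (3,4)
{E/d/g/Mid, E/d/k/Mid} → row (6,4) (1,7) (3,4)
That's 12 distinct rows out of 24 strategies.

12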